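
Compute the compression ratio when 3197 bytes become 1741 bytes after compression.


Ratio = original / compressed = 3197 / 1741 = 1.8363

1.8363


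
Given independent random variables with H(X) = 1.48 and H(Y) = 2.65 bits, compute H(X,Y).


For independent variables, H(X,Y) = H(X) + H(Y) = 1.48 + 2.65 = 4.13

4.13 bits


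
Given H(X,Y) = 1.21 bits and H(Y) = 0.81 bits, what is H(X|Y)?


H(X|Y) = H(X,Y) - H(Y) = 1.21 - 0.81 = 0.4

0.4 bits


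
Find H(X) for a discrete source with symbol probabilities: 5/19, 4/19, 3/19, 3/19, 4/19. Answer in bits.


H = -sum(p_i * log2(p_i)). Terms: -(5/19)*log2(5/19) = 0.506842; -(4/19)*log2(4/19) = 0.473248; -(3/19)*log2(3/19) = 0.420468; -(3/19)*log2(3/19) = 0.420468; -(4/19)*log2(4/19) = 0.473248. H = 0.506842 + 0.473248 + 0.420468 + 0.420468 + 0.473248 = 2.2943

2.2943 bits


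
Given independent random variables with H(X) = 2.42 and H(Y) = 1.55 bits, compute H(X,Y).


For independent variables, H(X,Y) = H(X) + H(Y) = 2.42 + 1.55 = 3.97

3.97 bits


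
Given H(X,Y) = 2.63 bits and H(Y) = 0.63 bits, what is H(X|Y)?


H(X|Y) = H(X,Y) - H(Y) = 2.63 - 0.63 = 2.0

2.0 bits


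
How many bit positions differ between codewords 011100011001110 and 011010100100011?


Count differing positions: . . . ^ ^ . ^ ^ ^ ^ . ^ ^ . ^ = 9 differences

9


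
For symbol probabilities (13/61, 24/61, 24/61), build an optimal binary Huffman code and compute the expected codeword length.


Huffman construction (repeatedly merge the two least-probable nodes; each merge adds 1 bit to every symbol beneath it): 13/61 + 24/61 = 37/61; 24/61 + 37/61 = 1. Resulting codeword lengths (in the order the probabilities were given): (2, 2, 1). L_avg = sum(p_i * l_i) = 13/61*2 + 24/61*2 + 24/61*1 = 98/61 = 1.6066

1.6066 bits


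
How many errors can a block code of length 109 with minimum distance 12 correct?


Correction capability = floor((d-1)/2) = floor((12-1)/2) = 5

5 errors


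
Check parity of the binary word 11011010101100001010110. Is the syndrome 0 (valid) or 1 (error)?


Syndrome = XOR of all bits = 1 XOR 1 XOR 0 XOR 1 XOR 1 XOR 0 XOR 1 XOR 0 XOR 1 XOR 0 XOR 1 XOR 1 XOR 0 XOR 0 XOR 0 XOR 0 XOR 1 XOR 0 XOR 1 XOR 0 XOR 1 XOR 1 XOR 0 = 0

0


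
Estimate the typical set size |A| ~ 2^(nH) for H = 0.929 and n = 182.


log2|A_typical| = nH = 182 * 0.929 = 169.078, so |A_typical| ~ 2^169.078 = 7.899e+50

7.899e+50


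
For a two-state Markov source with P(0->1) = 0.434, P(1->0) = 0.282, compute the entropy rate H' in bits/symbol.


Stationary distribution: pi_0 = p10/(p01+p10) = 0.3939, pi_1 = 0.6061. Entropy rate H' = pi_0*H(p01) + pi_1*H(p10) = 0.3939*0.9874 + 0.6061*0.8582 = 0.9091

0.9091 bits/symbol


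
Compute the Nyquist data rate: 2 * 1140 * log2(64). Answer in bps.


Rate = 2 * B * log2(M) = 2 * 1140 * 6.0 = 13680.0

13680.0 bps


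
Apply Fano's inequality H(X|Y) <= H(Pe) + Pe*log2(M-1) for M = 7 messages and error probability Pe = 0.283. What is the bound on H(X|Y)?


H(Pe) = -Pe*log2(Pe) - (1-Pe)*log2(1-Pe) = -0.283*log2(0.283) - 0.717*log2(0.717) = 0.515379 + 0.344128 = 0.8595. Pe*log2(M-1) = 0.283*log2(6) = 0.731544. Bound = H(Pe) + Pe*log2(M-1) = 0.515379 + 0.344128 + 0.731544 = 1.5911

1.5911 bits


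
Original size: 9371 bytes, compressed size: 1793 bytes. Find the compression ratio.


Ratio = original / compressed = 9371 / 1793 = 5.2264

5.2264


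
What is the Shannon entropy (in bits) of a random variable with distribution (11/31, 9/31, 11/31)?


H = -sum(p_i * log2(p_i)). Terms: -(11/31)*log2(11/31) = 0.530400; -(9/31)*log2(9/31) = 0.518014; -(11/31)*log2(11/31) = 0.530400. H = 0.530400 + 0.518014 + 0.530400 = 1.5788

1.5788 bits


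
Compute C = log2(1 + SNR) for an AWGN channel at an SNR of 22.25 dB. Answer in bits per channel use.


SNR_linear = 10^(22.25/10) = 167.8804; C = log2(1 + SNR_linear) = log2(1 + 167.8804) = 7.3999

7.3999 bits/channel use


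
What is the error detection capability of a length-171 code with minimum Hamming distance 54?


Detection capability = d_min - 1 = 54 - 1 = 53

53 errors


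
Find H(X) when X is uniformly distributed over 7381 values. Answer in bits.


H = log2(n) = log2(7381) = 12.8496

12.8496 bits


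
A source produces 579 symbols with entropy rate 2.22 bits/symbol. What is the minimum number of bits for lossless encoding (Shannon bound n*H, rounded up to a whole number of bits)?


Minimum bits >= n * H = 579 * 2.22 = 1285.38, rounded up to a whole number of bits = 1286

1286 bits


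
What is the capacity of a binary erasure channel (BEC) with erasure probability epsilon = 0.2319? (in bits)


C = 1 - epsilon = 1 - 0.2319 = 0.7681

0.7681 bits


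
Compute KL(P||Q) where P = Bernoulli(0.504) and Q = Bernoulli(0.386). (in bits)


KL = p*log2(p/q) + (1-p)*log2((1-p)/(1-q)) = 0.504*log2(0.504/0.386) + 0.496*log2(0.496/0.614) = 0.0412

0.0412 bits


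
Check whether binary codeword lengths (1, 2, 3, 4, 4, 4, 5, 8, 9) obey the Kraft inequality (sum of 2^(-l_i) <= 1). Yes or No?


Kraft sum = sum(2^(-l_i)) = 1.0996, need <= 1. Result: violated (a binary prefix-free code with these lengths cannot exist)

No


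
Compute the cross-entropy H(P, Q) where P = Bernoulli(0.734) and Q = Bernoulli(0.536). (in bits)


H(P,Q) = -p*log2(q) - (1-p)*log2(1-q). -0.734*log2(0.536) = 0.660376; -0.266*log2(0.464) = 0.294676. H(P,Q) = 0.660376 + 0.294676 = 0.9551

0.9551 bits


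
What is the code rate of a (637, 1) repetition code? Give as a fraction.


Rate = k/n = 1/637

1/637


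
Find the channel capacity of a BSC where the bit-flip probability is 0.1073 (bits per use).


H(p) = -p*log2(p) - (1-p)*log2(1-p) = -0.1073*log2(0.1073) - 0.8927*log2(0.8927) = 0.345536 + 0.146182 = 0.4917. C = 1 - H(p) = 1 - 0.4917 = 0.5083

0.5083 bits


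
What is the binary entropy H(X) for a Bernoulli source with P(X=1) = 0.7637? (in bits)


H = -p*log2(p) - (1-p)*log2(1-p). -0.7637*log2(0.7637) = 0.297020; -0.2363*log2(0.2363) = 0.491813. H = 0.297020 + 0.491813 = 0.7888

0.7888 bits


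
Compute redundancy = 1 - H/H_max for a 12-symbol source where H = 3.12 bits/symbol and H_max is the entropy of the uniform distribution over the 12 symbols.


H_max = log2(K) = log2(12) = 3.585 bits/symbol. Redundancy = 1 - H/H_max = 1 - 3.12/3.585 = 1 - 0.8703 = 0.1297

0.1297


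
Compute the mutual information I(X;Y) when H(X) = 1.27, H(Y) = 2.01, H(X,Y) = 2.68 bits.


I(X;Y) = H(X) + H(Y) - H(X,Y) = 1.27 + 2.01 - 2.68 = 0.6

0.6 bits


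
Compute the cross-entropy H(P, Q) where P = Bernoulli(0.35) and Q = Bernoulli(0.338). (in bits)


H(P,Q) = -p*log2(q) - (1-p)*log2(1-q). -0.35*log2(0.338) = 0.547717; -0.65*log2(0.662) = 0.386813. H(P,Q) = 0.547717 + 0.386813 = 0.9345

0.9345 bits


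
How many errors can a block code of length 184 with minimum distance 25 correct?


Correction capability = floor((d-1)/2) = floor((25-1)/2) = 12

12 errors


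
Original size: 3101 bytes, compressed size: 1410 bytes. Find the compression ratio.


Ratio = original / compressed = 3101 / 1410 = 2.1993

2.1993


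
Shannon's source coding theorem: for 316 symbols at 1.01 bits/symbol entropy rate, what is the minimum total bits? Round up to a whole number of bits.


Minimum bits >= n * H = 316 * 1.01 = 319.16, rounded up to a whole number of bits = 320

320 bits


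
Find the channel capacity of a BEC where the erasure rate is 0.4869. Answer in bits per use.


C = 1 - epsilon = 1 - 0.4869 = 0.5131

0.5131 bits


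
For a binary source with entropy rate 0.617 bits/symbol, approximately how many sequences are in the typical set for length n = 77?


log2|A_typical| = nH = 77 * 0.617 = 47.509, so |A_typical| ~ 2^47.509 = 2.003e+14

2.003e+14


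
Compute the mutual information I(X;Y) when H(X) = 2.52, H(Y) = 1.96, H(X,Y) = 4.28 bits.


I(X;Y) = H(X) + H(Y) - H(X,Y) = 2.52 + 1.96 - 4.28 = 0.2

0.2 bits


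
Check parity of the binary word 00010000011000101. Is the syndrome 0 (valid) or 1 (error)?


Syndrome = XOR of all bits = 0 XOR 0 XOR 0 XOR 1 XOR 0 XOR 0 XOR 0 XOR 0 XOR 0 XOR 1 XOR 1 XOR 0 XOR 0 XOR 0 XOR 1 XOR 0 XOR 1 = 1

1


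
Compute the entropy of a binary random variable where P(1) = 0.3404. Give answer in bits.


H = -p*log2(p) - (1-p)*log2(1-p). -0.3404*log2(0.3404) = 0.529219; -0.6596*log2(0.6596) = 0.395982. H = 0.529219 + 0.395982 = 0.9252

0.9252 bits


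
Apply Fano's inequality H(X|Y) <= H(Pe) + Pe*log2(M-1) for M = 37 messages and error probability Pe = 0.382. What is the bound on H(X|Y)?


H(Pe) = -Pe*log2(Pe) - (1-Pe)*log2(1-Pe) = -0.382*log2(0.382) - 0.618*log2(0.618) = 0.530352 + 0.429091 = 0.9594. Pe*log2(M-1) = 0.382*log2(36) = 1.974911. Bound = H(Pe) + Pe*log2(M-1) = 0.530352 + 0.429091 + 1.974911 = 2.9344

2.9344 bits


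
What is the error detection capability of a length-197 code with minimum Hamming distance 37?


Detection capability = d_min - 1 = 37 - 1 = 36

36 errors


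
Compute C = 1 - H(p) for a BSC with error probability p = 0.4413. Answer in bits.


H(p) = -p*log2(p) - (1-p)*log2(1-p) = -0.4413*log2(0.4413) - 0.5587*log2(0.5587) = 0.520808 + 0.469227 = 0.99. C = 1 - H(p) = 1 - 0.99 = 0.01

0.01 bits


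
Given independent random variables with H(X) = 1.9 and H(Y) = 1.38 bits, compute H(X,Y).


For independent variables, H(X,Y) = H(X) + H(Y) = 1.9 + 1.38 = 3.28

3.28 bits


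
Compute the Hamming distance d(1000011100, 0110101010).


Count differing positions: ^ ^ ^ . ^ ^ . ^ ^ . = 7 differences

7


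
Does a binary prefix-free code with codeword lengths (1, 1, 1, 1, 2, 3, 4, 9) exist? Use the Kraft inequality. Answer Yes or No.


Kraft sum = sum(2^(-l_i)) = 2.4395, need <= 1. Result: violated (a binary prefix-free code with these lengths cannot exist)

No


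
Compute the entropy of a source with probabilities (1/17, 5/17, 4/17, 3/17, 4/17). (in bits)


H = -sum(p_i * log2(p_i)). Terms: -(1/17)*log2(1/17) = 0.240439; -(5/17)*log2(5/17) = 0.519275; -(4/17)*log2(4/17) = 0.491168; -(3/17)*log2(3/17) = 0.441618; -(4/17)*log2(4/17) = 0.491168. H = 0.240439 + 0.519275 + 0.491168 + 0.441618 + 0.491168 = 2.1837

2.1837 bits


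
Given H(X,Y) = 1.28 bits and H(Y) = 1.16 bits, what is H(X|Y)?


H(X|Y) = H(X,Y) - H(Y) = 1.28 - 1.16 = 0.12

0.12 bits


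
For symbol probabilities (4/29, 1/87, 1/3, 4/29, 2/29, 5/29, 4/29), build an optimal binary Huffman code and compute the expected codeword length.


Huffman construction (repeatedly merge the two least-probable nodes; each merge adds 1 bit to every symbol beneath it): 1/87 + 2/29 = 7/87; 7/87 + 4/29 = 19/87; 4/29 + 4/29 = 8/29; 5/29 + 19/87 = 34/87; 8/29 + 1/3 = 53/87; 34/87 + 53/87 = 1. Resulting codeword lengths (in the order the probabilities were given): (3, 4, 2, 3, 4, 2, 3). L_avg = sum(p_i * l_i) = 4/29*3 + 1/87*4 + 1/3*2 + 4/29*3 + 2/29*4 + 5/29*2 + 4/29*3 = 224/87 = 2.5747

2.5747 bits


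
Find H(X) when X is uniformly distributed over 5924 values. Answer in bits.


H = log2(n) = log2(5924) = 12.5324

12.5324 bits


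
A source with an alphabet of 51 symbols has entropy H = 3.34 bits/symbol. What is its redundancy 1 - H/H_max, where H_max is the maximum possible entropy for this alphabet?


H_max = log2(K) = log2(51) = 5.6724 bits/symbol. Redundancy = 1 - H/H_max = 1 - 3.34/5.6724 = 1 - 0.5888 = 0.4112

0.4112


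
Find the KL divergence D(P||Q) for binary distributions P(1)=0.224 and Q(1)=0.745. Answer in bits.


KL = p*log2(p/q) + (1-p)*log2((1-p)/(1-q)) = 0.224*log2(0.224/0.745) + 0.776*log2(0.776/0.255) = 0.8576

0.8576 bits


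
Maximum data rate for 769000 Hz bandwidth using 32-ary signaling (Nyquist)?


Rate = 2 * B * log2(M) = 2 * 769000 * 5.0 = 7690000.0

7690000.0 bps


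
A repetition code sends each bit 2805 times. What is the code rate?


Rate = k/n = 1/2805

1/2805


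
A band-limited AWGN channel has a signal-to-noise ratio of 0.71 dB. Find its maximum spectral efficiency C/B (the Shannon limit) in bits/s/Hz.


SNR_linear = 10^(0.71/10) = 1.1776; C/B = log2(1 + SNR_linear) = log2(1 + 1.1776) = 1.1227

1.1227 bits/s/Hz


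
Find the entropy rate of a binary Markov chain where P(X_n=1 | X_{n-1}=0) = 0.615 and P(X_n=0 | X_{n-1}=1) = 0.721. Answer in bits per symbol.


Stationary distribution: pi_0 = p10/(p01+p10) = 0.5397, pi_1 = 0.4603. Entropy rate H' = pi_0*H(p01) + pi_1*H(p10) = 0.5397*0.9615 + 0.4603*0.8541 = 0.9121

0.9121 bits/symbol


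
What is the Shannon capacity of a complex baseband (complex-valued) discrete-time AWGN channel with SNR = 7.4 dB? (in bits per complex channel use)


SNR_linear = 10^(7.4/10) = 5.4954; C = log2(1 + SNR_linear) = log2(1 + 5.4954) = 2.6994

2.6994 bits/channel use


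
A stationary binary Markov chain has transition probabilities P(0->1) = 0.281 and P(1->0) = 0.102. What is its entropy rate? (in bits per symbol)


Stationary distribution: pi_0 = p10/(p01+p10) = 0.2663, pi_1 = 0.7337. Entropy rate H' = pi_0*H(p01) + pi_1*H(p10) = 0.2663*0.8568 + 0.7337*0.4753 = 0.5769

0.5769 bits/symbol


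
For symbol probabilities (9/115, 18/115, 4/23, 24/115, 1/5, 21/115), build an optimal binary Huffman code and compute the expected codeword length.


Huffman construction (repeatedly merge the two least-probable nodes; each merge adds 1 bit to every symbol beneath it): 9/115 + 18/115 = 27/115; 4/23 + 21/115 = 41/115; 1/5 + 24/115 = 47/115; 27/115 + 41/115 = 68/115; 47/115 + 68/115 = 1. Resulting codeword lengths (in the order the probabilities were given): (3, 3, 3, 2, 2, 3). L_avg = sum(p_i * l_i) = 9/115*3 + 18/115*3 + 4/23*3 + 24/115*2 + 1/5*2 + 21/115*3 = 298/115 = 2.5913

2.5913 bits


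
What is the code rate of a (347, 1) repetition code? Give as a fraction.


Rate = k/n = 1/347

1/347


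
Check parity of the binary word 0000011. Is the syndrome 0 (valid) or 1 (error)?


Syndrome = XOR of all bits = 0 XOR 0 XOR 0 XOR 0 XOR 0 XOR 1 XOR 1 = 0

0


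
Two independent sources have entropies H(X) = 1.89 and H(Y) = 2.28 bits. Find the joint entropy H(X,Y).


For independent variables, H(X,Y) = H(X) + H(Y) = 1.89 + 2.28 = 4.17

4.17 bits


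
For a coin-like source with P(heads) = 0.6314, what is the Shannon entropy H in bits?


H = -p*log2(p) - (1-p)*log2(1-p). -0.6314*log2(0.6314) = 0.418854; -0.3686*log2(0.3686) = 0.530737. H = 0.418854 + 0.530737 = 0.9496

0.9496 bits


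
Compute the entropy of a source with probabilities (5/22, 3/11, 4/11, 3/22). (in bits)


H = -sum(p_i * log2(p_i)). Terms: -(5/22)*log2(5/22) = 0.485796; -(3/11)*log2(3/11) = 0.511219; -(4/11)*log2(4/11) = 0.530702; -(3/22)*log2(3/22) = 0.391973. H = 0.485796 + 0.511219 + 0.530702 + 0.391973 = 1.9197

1.9197 bits


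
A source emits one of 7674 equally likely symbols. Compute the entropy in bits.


H = log2(n) = log2(7674) = 12.9058

12.9058 bits


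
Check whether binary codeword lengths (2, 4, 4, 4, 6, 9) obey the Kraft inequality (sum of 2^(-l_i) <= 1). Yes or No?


Kraft sum = sum(2^(-l_i)) = 0.4551, need <= 1. Result: satisfied (a binary prefix-free code with these lengths exists)

Yes


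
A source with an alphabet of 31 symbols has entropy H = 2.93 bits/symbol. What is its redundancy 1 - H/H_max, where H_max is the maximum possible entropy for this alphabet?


H_max = log2(K) = log2(31) = 4.9542 bits/symbol. Redundancy = 1 - H/H_max = 1 - 2.93/4.9542 = 1 - 0.5914 = 0.4086

0.4086


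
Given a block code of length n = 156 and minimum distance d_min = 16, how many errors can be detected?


Detection capability = d_min - 1 = 16 - 1 = 15

15 errors


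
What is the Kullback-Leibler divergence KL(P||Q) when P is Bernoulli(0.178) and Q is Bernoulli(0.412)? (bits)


KL = p*log2(p/q) + (1-p)*log2((1-p)/(1-q)) = 0.178*log2(0.178/0.412) + 0.822*log2(0.822/0.588) = 0.1818

0.1818 bits


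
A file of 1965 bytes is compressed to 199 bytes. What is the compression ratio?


Ratio = original / compressed = 1965 / 199 = 9.8744

9.8744


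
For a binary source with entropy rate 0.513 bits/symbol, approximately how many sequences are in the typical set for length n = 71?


log2|A_typical| = nH = 71 * 0.513 = 36.423, so |A_typical| ~ 2^36.423 = 9.213e+10

9.213e+10


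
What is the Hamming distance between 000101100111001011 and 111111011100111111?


Count differing positions: ^ ^ ^ . ^ . ^ ^ ^ . ^ ^ ^ ^ . ^ . . = 12 differences

12


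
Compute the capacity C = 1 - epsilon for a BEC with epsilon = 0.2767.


C = 1 - epsilon = 1 - 0.2767 = 0.7233

0.7233 bits


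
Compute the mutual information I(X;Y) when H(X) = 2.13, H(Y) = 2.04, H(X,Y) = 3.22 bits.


I(X;Y) = H(X) + H(Y) - H(X,Y) = 2.13 + 2.04 - 3.22 = 0.95

0.95 bits


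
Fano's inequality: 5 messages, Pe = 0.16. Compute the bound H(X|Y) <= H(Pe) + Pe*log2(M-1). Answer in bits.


H(Pe) = -Pe*log2(Pe) - (1-Pe)*log2(1-Pe) = -0.16*log2(0.16) - 0.84*log2(0.84) = 0.423017 + 0.211293 = 0.6343. Pe*log2(M-1) = 0.16*log2(4) = 0.320000. Bound = H(Pe) + Pe*log2(M-1) = 0.423017 + 0.211293 + 0.320000 = 0.9543

0.9543 bits


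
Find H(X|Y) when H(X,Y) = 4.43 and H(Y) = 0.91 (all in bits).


H(X|Y) = H(X,Y) - H(Y) = 4.43 - 0.91 = 3.52

3.52 bits


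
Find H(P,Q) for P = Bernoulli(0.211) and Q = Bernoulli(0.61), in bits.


H(P,Q) = -p*log2(q) - (1-p)*log2(1-q). -0.211*log2(0.61) = 0.150468; -0.789*log2(0.39) = 1.071820. H(P,Q) = 0.150468 + 1.071820 = 1.2223

1.2223 bits


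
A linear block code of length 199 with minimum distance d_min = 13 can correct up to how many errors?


Correction capability = floor((d-1)/2) = floor((13-1)/2) = 6

6 errors


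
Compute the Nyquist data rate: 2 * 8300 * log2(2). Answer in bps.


Rate = 2 * B * log2(M) = 2 * 8300 * 1.0 = 16600.0

16600.0 bps


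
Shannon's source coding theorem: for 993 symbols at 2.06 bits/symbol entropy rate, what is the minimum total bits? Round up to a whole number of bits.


Minimum bits >= n * H = 993 * 2.06 = 2045.58, rounded up to a whole number of bits = 2046

2046 bits


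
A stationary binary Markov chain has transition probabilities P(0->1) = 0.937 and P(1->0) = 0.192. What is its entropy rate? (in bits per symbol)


Stationary distribution: pi_0 = p10/(p01+p10) = 0.1701, pi_1 = 0.8299. Entropy rate H' = pi_0*H(p01) + pi_1*H(p10) = 0.1701*0.3392 + 0.8299*0.7056 = 0.6433

0.6433 bits/symbol


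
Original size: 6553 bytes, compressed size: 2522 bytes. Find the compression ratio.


Ratio = original / compressed = 6553 / 2522 = 2.5983

2.5983


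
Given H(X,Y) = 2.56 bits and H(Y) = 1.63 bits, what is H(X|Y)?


H(X|Y) = H(X,Y) - H(Y) = 2.56 - 1.63 = 0.93

0.93 bits


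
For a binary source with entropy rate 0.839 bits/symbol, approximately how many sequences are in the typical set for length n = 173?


log2|A_typical| = nH = 173 * 0.839 = 145.147, so |A_typical| ~ 2^145.147 = 4.939e+43

4.939e+43


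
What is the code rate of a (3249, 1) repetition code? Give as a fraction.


Rate = k/n = 1/3249

1/3249


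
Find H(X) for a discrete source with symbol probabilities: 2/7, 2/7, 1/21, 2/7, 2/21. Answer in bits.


H = -sum(p_i * log2(p_i)). Terms: -(2/7)*log2(2/7) = 0.516387; -(2/7)*log2(2/7) = 0.516387; -(1/21)*log2(1/21) = 0.209158; -(2/7)*log2(2/7) = 0.516387; -(2/21)*log2(2/21) = 0.323078. H = 0.516387 + 0.516387 + 0.209158 + 0.516387 + 0.323078 = 2.0814

2.0814 bits


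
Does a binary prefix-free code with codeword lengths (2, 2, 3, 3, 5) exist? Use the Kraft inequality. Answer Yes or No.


Kraft sum = sum(2^(-l_i)) = 0.7812, need <= 1. Result: satisfied (a binary prefix-free code with these lengths exists)

Yes


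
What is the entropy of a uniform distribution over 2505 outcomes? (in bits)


H = log2(n) = log2(2505) = 11.2906

11.2906 bits


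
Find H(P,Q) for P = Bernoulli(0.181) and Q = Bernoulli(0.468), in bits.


H(P,Q) = -p*log2(q) - (1-p)*log2(1-q). -0.181*log2(0.468) = 0.198271; -0.819*log2(0.532) = 0.745701. H(P,Q) = 0.198271 + 0.745701 = 0.944

0.944 bits


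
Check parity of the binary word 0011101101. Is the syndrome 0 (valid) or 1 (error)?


Syndrome = XOR of all bits = 0 XOR 0 XOR 1 XOR 1 XOR 1 XOR 0 XOR 1 XOR 1 XOR 0 XOR 1 = 0

0


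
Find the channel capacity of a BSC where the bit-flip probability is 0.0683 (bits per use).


H(p) = -p*log2(p) - (1-p)*log2(1-p) = -0.0683*log2(0.0683) - 0.9317*log2(0.9317) = 0.264456 + 0.095092 = 0.3595. C = 1 - H(p) = 1 - 0.3595 = 0.6405

0.6405 bits


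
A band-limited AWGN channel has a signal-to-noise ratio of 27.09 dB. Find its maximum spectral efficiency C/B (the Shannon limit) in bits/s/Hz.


SNR_linear = 10^(27.09/10) = 511.6818; C/B = log2(1 + SNR_linear) = log2(1 + 511.6818) = 9.0019

9.0019 bits/s/Hz


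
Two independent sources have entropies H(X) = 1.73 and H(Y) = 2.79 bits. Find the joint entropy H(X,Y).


For independent variables, H(X,Y) = H(X) + H(Y) = 1.73 + 2.79 = 4.52

4.52 bits


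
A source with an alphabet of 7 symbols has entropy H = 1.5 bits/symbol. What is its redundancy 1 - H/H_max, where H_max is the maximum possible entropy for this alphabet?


H_max = log2(K) = log2(7) = 2.8074 bits/symbol. Redundancy = 1 - H/H_max = 1 - 1.5/2.8074 = 1 - 0.5343 = 0.4657

0.4657


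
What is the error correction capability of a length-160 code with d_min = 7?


Correction capability = floor((d-1)/2) = floor((7-1)/2) = 3

3 errors


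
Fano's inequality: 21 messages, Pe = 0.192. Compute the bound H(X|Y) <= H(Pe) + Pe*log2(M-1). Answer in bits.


H(Pe) = -Pe*log2(Pe) - (1-Pe)*log2(1-Pe) = -0.192*log2(0.192) - 0.808*log2(0.808) = 0.457118 + 0.248519 = 0.7056. Pe*log2(M-1) = 0.192*log2(20) = 0.829810. Bound = H(Pe) + Pe*log2(M-1) = 0.457118 + 0.248519 + 0.829810 = 1.5354

1.5354 bits


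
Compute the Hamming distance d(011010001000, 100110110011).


Count differing positions: ^ ^ ^ ^ . . ^ ^ ^ . ^ ^ = 9 differences

9


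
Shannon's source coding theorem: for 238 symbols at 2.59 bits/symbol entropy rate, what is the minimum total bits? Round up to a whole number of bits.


Minimum bits >= n * H = 238 * 2.59 = 616.42, rounded up to a whole number of bits = 617

617 bits


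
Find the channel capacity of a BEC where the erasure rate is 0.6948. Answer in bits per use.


C = 1 - epsilon = 1 - 0.6948 = 0.3052

0.3052 bits


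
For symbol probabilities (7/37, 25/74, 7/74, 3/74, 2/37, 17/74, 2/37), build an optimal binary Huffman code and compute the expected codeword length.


Huffman construction (repeatedly merge the two least-probable nodes; each merge adds 1 bit to every symbol beneath it): 3/74 + 2/37 = 7/74; 2/37 + 7/74 = 11/74; 7/74 + 11/74 = 9/37; 7/37 + 17/74 = 31/74; 9/37 + 25/74 = 43/74; 31/74 + 43/74 = 1. Resulting codeword lengths (in the order the probabilities were given): (2, 2, 4, 4, 4, 2, 4). L_avg = sum(p_i * l_i) = 7/37*2 + 25/74*2 + 7/74*4 + 3/74*4 + 2/37*4 + 17/74*2 + 2/37*4 = 92/37 = 2.4865

2.4865 bits


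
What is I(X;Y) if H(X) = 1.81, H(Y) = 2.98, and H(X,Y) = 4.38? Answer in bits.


I(X;Y) = H(X) + H(Y) - H(X,Y) = 1.81 + 2.98 - 4.38 = 0.41

0.41 bits


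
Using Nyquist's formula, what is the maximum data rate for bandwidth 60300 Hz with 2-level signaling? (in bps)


Rate = 2 * B * log2(M) = 2 * 60300 * 1.0 = 120600.0

120600.0 bps


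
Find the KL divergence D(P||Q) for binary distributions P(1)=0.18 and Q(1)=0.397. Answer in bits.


KL = p*log2(p/q) + (1-p)*log2((1-p)/(1-q)) = 0.18*log2(0.18/0.397) + 0.82*log2(0.82/0.603) = 0.1582

0.1582 bits


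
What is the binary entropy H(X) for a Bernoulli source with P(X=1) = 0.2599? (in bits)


H = -p*log2(p) - (1-p)*log2(1-p). -0.2599*log2(0.2599) = 0.505238; -0.7401*log2(0.7401) = 0.321357. H = 0.505238 + 0.321357 = 0.8266

0.8266 bits


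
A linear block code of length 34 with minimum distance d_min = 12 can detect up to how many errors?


Detection capability = d_min - 1 = 12 - 1 = 11

11 errors


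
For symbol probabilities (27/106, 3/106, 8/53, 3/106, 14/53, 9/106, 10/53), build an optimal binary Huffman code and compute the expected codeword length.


Huffman construction (repeatedly merge the two least-probable nodes; each merge adds 1 bit to every symbol beneath it): 3/106 + 3/106 = 3/53; 3/53 + 9/106 = 15/106; 15/106 + 8/53 = 31/106; 10/53 + 27/106 = 47/106; 14/53 + 31/106 = 59/106; 47/106 + 59/106 = 1. Resulting codeword lengths (in the order the probabilities were given): (2, 5, 3, 5, 2, 4, 2). L_avg = sum(p_i * l_i) = 27/106*2 + 3/106*5 + 8/53*3 + 3/106*5 + 14/53*2 + 9/106*4 + 10/53*2 = 132/53 = 2.4906

2.4906 bits


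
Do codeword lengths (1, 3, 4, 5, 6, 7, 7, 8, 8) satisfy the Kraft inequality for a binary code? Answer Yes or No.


Kraft sum = sum(2^(-l_i)) = 0.7578, need <= 1. Result: satisfied (a binary prefix-free code with these lengths exists)

Yes


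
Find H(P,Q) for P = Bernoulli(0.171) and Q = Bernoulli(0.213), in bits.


H(P,Q) = -p*log2(q) - (1-p)*log2(1-q). -0.171*log2(0.213) = 0.381514; -0.829*log2(0.787) = 0.286473. H(P,Q) = 0.381514 + 0.286473 = 0.668

0.668 bits


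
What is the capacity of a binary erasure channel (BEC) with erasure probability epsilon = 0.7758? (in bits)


C = 1 - epsilon = 1 - 0.7758 = 0.2242

0.2242 bits


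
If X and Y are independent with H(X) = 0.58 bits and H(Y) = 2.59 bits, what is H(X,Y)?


For independent variables, H(X,Y) = H(X) + H(Y) = 0.58 + 2.59 = 3.17

3.17 bits


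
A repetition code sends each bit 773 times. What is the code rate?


Rate = k/n = 1/773

1/773


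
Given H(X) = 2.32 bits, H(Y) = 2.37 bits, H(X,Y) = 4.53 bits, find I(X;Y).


I(X;Y) = H(X) + H(Y) - H(X,Y) = 2.32 + 2.37 - 4.53 = 0.16

0.16 bits


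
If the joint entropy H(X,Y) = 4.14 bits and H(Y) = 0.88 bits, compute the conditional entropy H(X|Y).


H(X|Y) = H(X,Y) - H(Y) = 4.14 - 0.88 = 3.26

3.26 bits


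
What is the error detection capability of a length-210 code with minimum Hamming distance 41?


Detection capability = d_min - 1 = 41 - 1 = 40

40 errors


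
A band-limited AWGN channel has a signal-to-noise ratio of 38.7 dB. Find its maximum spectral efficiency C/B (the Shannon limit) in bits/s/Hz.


SNR_linear = 10^(38.7/10) = 7413.1024; C/B = log2(1 + SNR_linear) = log2(1 + 7413.1024) = 12.8561

12.8561 bits/s/Hz


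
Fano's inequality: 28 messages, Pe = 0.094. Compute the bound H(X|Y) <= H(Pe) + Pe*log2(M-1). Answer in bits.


H(Pe) = -Pe*log2(Pe) - (1-Pe)*log2(1-Pe) = -0.094*log2(0.094) - 0.906*log2(0.906) = 0.320652 + 0.129030 = 0.4497. Pe*log2(M-1) = 0.094*log2(27) = 0.446959. Bound = H(Pe) + Pe*log2(M-1) = 0.320652 + 0.129030 + 0.446959 = 0.8966

0.8966 bits


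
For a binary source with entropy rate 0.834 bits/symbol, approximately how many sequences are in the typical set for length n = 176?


log2|A_typical| = nH = 176 * 0.834 = 146.784, so |A_typical| ~ 2^146.784 = 1.536e+44

1.536e+44


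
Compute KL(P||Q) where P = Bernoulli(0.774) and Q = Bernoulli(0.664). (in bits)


KL = p*log2(p/q) + (1-p)*log2((1-p)/(1-q)) = 0.774*log2(0.774/0.664) + 0.226*log2(0.226/0.336) = 0.0419

0.0419 bits


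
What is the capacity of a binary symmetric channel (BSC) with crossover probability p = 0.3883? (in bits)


H(p) = -p*log2(p) - (1-p)*log2(1-p) = -0.3883*log2(0.3883) - 0.6117*log2(0.6117) = 0.529935 + 0.433759 = 0.9637. C = 1 - H(p) = 1 - 0.9637 = 0.0363

0.0363 bits


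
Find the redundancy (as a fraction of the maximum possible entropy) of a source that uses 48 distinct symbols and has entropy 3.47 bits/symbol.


H_max = log2(K) = log2(48) = 5.585 bits/symbol. Redundancy = 1 - H/H_max = 1 - 3.47/5.585 = 1 - 0.6213 = 0.3787

0.3787


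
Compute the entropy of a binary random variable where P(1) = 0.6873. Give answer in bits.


H = -p*log2(p) - (1-p)*log2(1-p). -0.6873*log2(0.6873) = 0.371821; -0.3127*log2(0.3127) = 0.524444. H = 0.371821 + 0.524444 = 0.8963

0.8963 bits


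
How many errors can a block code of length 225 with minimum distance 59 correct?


Correction capability = floor((d-1)/2) = floor((59-1)/2) = 29

29 errors


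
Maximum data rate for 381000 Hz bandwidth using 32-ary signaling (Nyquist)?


Rate = 2 * B * log2(M) = 2 * 381000 * 5.0 = 3810000.0

3810000.0 bps


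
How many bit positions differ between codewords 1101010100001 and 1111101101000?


Count differing positions: . . ^ . ^ ^ ^ . . ^ . . ^ = 6 differences

6


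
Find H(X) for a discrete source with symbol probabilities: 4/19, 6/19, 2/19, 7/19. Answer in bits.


H = -sum(p_i * log2(p_i)). Terms: -(4/19)*log2(4/19) = 0.473248; -(6/19)*log2(6/19) = 0.525147; -(2/19)*log2(2/19) = 0.341887; -(7/19)*log2(7/19) = 0.530737. H = 0.473248 + 0.525147 + 0.341887 + 0.530737 = 1.871

1.871 bits


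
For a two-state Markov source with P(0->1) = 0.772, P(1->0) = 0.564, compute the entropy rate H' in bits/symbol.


Stationary distribution: pi_0 = p10/(p01+p10) = 0.4222, pi_1 = 0.5778. Entropy rate H' = pi_0*H(p01) + pi_1*H(p10) = 0.4222*0.7745 + 0.5778*0.9881 = 0.898

0.898 bits/symbol


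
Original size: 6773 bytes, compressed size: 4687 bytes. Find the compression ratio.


Ratio = original / compressed = 6773 / 4687 = 1.4451

1.4451


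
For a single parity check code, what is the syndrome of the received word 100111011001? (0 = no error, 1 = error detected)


Syndrome = XOR of all bits = 1 XOR 0 XOR 0 XOR 1 XOR 1 XOR 1 XOR 0 XOR 1 XOR 1 XOR 0 XOR 0 XOR 1 = 1

1


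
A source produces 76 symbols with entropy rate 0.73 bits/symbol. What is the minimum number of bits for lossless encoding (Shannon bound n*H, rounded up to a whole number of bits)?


Minimum bits >= n * H = 76 * 0.73 = 55.48, rounded up to a whole number of bits = 56

56 bits


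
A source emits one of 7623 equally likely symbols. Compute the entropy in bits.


H = log2(n) = log2(7623) = 12.8961

12.8961 bits


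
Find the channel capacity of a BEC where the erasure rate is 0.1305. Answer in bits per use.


C = 1 - epsilon = 1 - 0.1305 = 0.8695

0.8695 bits


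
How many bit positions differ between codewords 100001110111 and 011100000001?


Count differing positions: ^ ^ ^ ^ . ^ ^ ^ . ^ ^ . = 9 differences

9


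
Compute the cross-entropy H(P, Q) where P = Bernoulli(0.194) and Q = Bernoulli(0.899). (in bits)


H(P,Q) = -p*log2(q) - (1-p)*log2(1-q). -0.194*log2(0.899) = 0.029800; -0.806*log2(0.101) = 2.665904. H(P,Q) = 0.029800 + 2.665904 = 2.6957

2.6957 bits


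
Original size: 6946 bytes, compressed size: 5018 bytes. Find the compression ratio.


Ratio = original / compressed = 6946 / 5018 = 1.3842

1.3842


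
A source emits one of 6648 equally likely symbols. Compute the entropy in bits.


H = log2(n) = log2(6648) = 12.6987

12.6987 bits


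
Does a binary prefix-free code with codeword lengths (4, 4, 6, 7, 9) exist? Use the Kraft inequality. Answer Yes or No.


Kraft sum = sum(2^(-l_i)) = 0.1504, need <= 1. Result: satisfied (a binary prefix-free code with these lengths exists)

Yes


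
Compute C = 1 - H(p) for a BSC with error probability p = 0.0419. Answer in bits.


H(p) = -p*log2(p) - (1-p)*log2(1-p) = -0.0419*log2(0.0419) - 0.9581*log2(0.9581) = 0.191772 + 0.059164 = 0.2509. C = 1 - H(p) = 1 - 0.2509 = 0.7491

0.7491 bits


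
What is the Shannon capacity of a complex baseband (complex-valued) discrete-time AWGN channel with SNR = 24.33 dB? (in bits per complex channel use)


SNR_linear = 10^(24.33/10) = 271.0192; C = log2(1 + SNR_linear) = log2(1 + 271.0192) = 8.0876

8.0876 bits/channel use


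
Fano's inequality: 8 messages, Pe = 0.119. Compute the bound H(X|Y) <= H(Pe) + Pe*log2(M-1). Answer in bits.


H(Pe) = -Pe*log2(Pe) - (1-Pe)*log2(1-Pe) = -0.119*log2(0.119) - 0.881*log2(0.881) = 0.365445 + 0.161035 = 0.5265. Pe*log2(M-1) = 0.119*log2(7) = 0.334075. Bound = H(Pe) + Pe*log2(M-1) = 0.365445 + 0.161035 + 0.334075 = 0.8606

0.8606 bits


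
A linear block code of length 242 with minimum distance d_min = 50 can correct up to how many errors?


Correction capability = floor((d-1)/2) = floor((50-1)/2) = 24

24 errors


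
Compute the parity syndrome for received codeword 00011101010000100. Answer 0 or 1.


Syndrome = XOR of all bits = 0 XOR 0 XOR 0 XOR 1 XOR 1 XOR 1 XOR 0 XOR 1 XOR 0 XOR 1 XOR 0 XOR 0 XOR 0 XOR 0 XOR 1 XOR 0 XOR 0 = 0

0


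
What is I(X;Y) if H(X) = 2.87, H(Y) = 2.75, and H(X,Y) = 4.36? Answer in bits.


I(X;Y) = H(X) + H(Y) - H(X,Y) = 2.87 + 2.75 - 4.36 = 1.26

1.26 bits


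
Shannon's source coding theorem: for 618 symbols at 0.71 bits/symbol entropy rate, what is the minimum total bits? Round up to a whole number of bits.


Minimum bits >= n * H = 618 * 0.71 = 438.78, rounded up to a whole number of bits = 439

439 bits


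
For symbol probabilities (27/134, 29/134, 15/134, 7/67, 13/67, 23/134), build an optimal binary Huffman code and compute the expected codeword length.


Huffman construction (repeatedly merge the two least-probable nodes; each merge adds 1 bit to every symbol beneath it): 7/67 + 15/134 = 29/134; 23/134 + 13/67 = 49/134; 27/134 + 29/134 = 28/67; 29/134 + 49/134 = 39/67; 28/67 + 39/67 = 1. Resulting codeword lengths (in the order the probabilities were given): (2, 2, 3, 3, 3, 3). L_avg = sum(p_i * l_i) = 27/134*2 + 29/134*2 + 15/134*3 + 7/67*3 + 13/67*3 + 23/134*3 = 173/67 = 2.5821

2.5821 bits


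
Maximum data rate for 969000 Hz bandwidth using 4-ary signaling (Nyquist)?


Rate = 2 * B * log2(M) = 2 * 969000 * 2.0 = 3876000.0

3876000.0 bps


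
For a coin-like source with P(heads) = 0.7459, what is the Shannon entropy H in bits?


H = -p*log2(p) - (1-p)*log2(1-p). -0.7459*log2(0.7459) = 0.315475; -0.2541*log2(0.2541) = 0.502237. H = 0.315475 + 0.502237 = 0.8177

0.8177 bits


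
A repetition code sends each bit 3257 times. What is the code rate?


Rate = k/n = 1/3257

1/3257


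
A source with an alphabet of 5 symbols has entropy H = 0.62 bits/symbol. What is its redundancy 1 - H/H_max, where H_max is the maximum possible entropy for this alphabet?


H_max = log2(K) = log2(5) = 2.3219 bits/symbol. Redundancy = 1 - H/H_max = 1 - 0.62/2.3219 = 1 - 0.267 = 0.733

0.733


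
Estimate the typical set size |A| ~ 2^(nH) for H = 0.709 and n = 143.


log2|A_typical| = nH = 143 * 0.709 = 101.387, so |A_typical| ~ 2^101.387 = 3.315e+30

3.315e+30


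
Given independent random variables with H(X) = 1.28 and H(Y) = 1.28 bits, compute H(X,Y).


For independent variables, H(X,Y) = H(X) + H(Y) = 1.28 + 1.28 = 2.56

2.56 bits


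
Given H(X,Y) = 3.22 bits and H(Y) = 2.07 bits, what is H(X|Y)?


H(X|Y) = H(X,Y) - H(Y) = 3.22 - 2.07 = 1.15

1.15 bits


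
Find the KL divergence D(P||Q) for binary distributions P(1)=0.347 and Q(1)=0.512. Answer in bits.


KL = p*log2(p/q) + (1-p)*log2((1-p)/(1-q)) = 0.347*log2(0.347/0.512) + 0.653*log2(0.653/0.488) = 0.0797

0.0797 bits


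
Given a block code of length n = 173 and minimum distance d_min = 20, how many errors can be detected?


Detection capability = d_min - 1 = 20 - 1 = 19

19 errors


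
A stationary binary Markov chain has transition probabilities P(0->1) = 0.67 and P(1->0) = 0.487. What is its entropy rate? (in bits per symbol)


Stationary distribution: pi_0 = p10/(p01+p10) = 0.4209, pi_1 = 0.5791. Entropy rate H' = pi_0*H(p01) + pi_1*H(p10) = 0.4209*0.9149 + 0.5791*0.9995 = 0.9639

0.9639 bits/symbol


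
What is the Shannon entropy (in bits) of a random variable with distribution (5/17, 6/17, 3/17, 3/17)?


H = -sum(p_i * log2(p_i)). Terms: -(5/17)*log2(5/17) = 0.519275; -(6/17)*log2(6/17) = 0.530294; -(3/17)*log2(3/17) = 0.441618; -(3/17)*log2(3/17) = 0.441618. H = 0.519275 + 0.530294 + 0.441618 + 0.441618 = 1.9328

1.9328 bits


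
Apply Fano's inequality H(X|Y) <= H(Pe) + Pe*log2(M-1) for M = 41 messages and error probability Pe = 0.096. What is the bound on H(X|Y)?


H(Pe) = -Pe*log2(Pe) - (1-Pe)*log2(1-Pe) = -0.096*log2(0.096) - 0.904*log2(0.904) = 0.324559 + 0.131627 = 0.4562. Pe*log2(M-1) = 0.096*log2(40) = 0.510905. Bound = H(Pe) + Pe*log2(M-1) = 0.324559 + 0.131627 + 0.510905 = 0.9671

0.9671 bits


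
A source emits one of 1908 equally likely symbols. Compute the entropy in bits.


H = log2(n) = log2(1908) = 10.8978

10.8978 bits


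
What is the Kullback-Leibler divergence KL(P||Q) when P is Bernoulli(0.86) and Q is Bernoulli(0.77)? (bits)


KL = p*log2(p/q) + (1-p)*log2((1-p)/(1-q)) = 0.86*log2(0.86/0.77) + 0.14*log2(0.14/0.23) = 0.0369

0.0369 bits


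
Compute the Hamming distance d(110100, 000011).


Count differing positions: ^ ^ . ^ ^ ^ = 5 differences

5


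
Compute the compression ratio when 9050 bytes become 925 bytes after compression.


Ratio = original / compressed = 9050 / 925 = 9.7838

9.7838


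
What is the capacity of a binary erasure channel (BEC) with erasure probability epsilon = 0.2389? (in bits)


C = 1 - epsilon = 1 - 0.2389 = 0.7611

0.7611 bits


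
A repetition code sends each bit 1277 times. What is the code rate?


Rate = k/n = 1/1277

1/1277


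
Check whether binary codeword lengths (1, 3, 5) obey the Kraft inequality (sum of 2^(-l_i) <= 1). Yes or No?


Kraft sum = sum(2^(-l_i)) = 0.6562, need <= 1. Result: satisfied (a binary prefix-free code with these lengths exists)

Yes


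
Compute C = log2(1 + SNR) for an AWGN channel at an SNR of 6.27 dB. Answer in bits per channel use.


SNR_linear = 10^(6.27/10) = 4.2364; C = log2(1 + SNR_linear) = log2(1 + 4.2364) = 2.3886

2.3886 bits/channel use


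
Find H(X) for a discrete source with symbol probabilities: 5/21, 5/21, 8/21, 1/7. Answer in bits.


H = -sum(p_i * log2(p_i)). Terms: -(5/21)*log2(5/21) = 0.492950; -(5/21)*log2(5/21) = 0.492950; -(8/21)*log2(8/21) = 0.530407; -(1/7)*log2(1/7) = 0.401051. H = 0.492950 + 0.492950 + 0.530407 + 0.401051 = 1.9174

1.9174 bits


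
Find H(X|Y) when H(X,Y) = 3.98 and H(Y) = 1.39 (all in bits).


H(X|Y) = H(X,Y) - H(Y) = 3.98 - 1.39 = 2.59

2.59 bits


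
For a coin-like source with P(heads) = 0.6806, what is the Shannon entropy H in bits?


H = -p*log2(p) - (1-p)*log2(1-p). -0.6806*log2(0.6806) = 0.377815; -0.3194*log2(0.3194) = 0.525912. H = 0.377815 + 0.525912 = 0.9037

0.9037 bits


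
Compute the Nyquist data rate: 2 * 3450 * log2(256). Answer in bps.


Rate = 2 * B * log2(M) = 2 * 3450 * 8.0 = 55200.0

55200.0 bps


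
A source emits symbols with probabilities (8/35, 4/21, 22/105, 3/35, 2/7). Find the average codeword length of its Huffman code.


Huffman construction (repeatedly merge the two least-probable nodes; each merge adds 1 bit to every symbol beneath it): 3/35 + 4/21 = 29/105; 22/105 + 8/35 = 46/105; 29/105 + 2/7 = 59/105; 46/105 + 59/105 = 1. Resulting codeword lengths (in the order the probabilities were given): (2, 3, 2, 3, 2). L_avg = sum(p_i * l_i) = 8/35*2 + 4/21*3 + 22/105*2 + 3/35*3 + 2/7*2 = 239/105 = 2.2762

2.2762 bits


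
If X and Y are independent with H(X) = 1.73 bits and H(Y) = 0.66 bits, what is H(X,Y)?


For independent variables, H(X,Y) = H(X) + H(Y) = 1.73 + 0.66 = 2.39

2.39 bits


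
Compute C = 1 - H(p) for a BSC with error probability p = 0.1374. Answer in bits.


H(p) = -p*log2(p) - (1-p)*log2(1-p) = -0.1374*log2(0.1374) - 0.8626*log2(0.8626) = 0.393451 + 0.183938 = 0.5774. C = 1 - H(p) = 1 - 0.5774 = 0.4226

0.4226 bits


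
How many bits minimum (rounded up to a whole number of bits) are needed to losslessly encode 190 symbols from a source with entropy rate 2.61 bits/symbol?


Minimum bits >= n * H = 190 * 2.61 = 495.9, rounded up to a whole number of bits = 496

496 bits


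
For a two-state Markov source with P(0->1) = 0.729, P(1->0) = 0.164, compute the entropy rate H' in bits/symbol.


Stationary distribution: pi_0 = p10/(p01+p10) = 0.1837, pi_1 = 0.8163. Entropy rate H' = pi_0*H(p01) + pi_1*H(p10) = 0.1837*0.8429 + 0.8163*0.6438 = 0.6804

0.6804 bits/symbol
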